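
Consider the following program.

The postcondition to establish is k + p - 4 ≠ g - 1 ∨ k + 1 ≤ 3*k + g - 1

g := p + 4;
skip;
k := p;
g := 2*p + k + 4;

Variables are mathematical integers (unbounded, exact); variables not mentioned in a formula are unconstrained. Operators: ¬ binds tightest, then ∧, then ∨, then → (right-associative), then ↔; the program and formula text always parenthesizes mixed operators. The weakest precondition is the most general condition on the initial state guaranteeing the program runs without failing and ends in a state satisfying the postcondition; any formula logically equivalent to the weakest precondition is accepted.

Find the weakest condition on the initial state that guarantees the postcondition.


Working backward. After the program, the postcondition k + p - 4 ≠ g - 1 ∨ k + 1 ≤ 3*k + g - 1 must hold; in canonical form it is k + p ≠ g + 3 ∨ g + 2*k ≥ 2.
Before g := 2*p + k + 4: p ≠ -7 ∨ 3*k + 2*p ≥ -2
Before k := p: p ≠ -7 ∨ 5*p ≥ -2
Before skip: p ≠ -7 ∨ 5*p ≥ -2
Before g := p + 4: p ≠ -7 ∨ 5*p ≥ -2
Answer: WP = p ≠ -7 ∨ 5*p ≥ -2


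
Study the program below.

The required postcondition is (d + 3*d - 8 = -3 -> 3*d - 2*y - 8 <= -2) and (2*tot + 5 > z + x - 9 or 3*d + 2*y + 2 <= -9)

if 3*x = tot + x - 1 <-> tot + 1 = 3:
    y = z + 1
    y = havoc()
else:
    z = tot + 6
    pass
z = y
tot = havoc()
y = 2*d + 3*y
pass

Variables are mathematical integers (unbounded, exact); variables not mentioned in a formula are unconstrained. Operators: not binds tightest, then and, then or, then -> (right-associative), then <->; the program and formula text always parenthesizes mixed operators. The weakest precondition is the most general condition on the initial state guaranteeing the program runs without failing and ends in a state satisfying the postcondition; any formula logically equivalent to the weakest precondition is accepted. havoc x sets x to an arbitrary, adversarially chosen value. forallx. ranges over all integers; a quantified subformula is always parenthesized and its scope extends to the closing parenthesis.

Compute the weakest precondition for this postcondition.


Working backward. After the program, the postcondition (d + 3*d - 8 = -3 -> 3*d - 2*y - 8 <= -2) and (2*tot + 5 > z + x - 9 or 3*d + 2*y + 2 <= -9) must hold; in canonical form it is (4*d = 5 -> 3*d <= 2*y + 6) and (2*tot > x + z - 14 or 3*d + 2*y <= -11).
Before skip: (4*d = 5 -> 3*d <= 2*y + 6) and (2*tot > x + z - 14 or 3*d + 2*y <= -11)
Before y := 2*d + 3*y: (4*d = 5 -> d + 6*y >= -6) and (2*tot > x + z - 14 or 7*d + 6*y <= -11)
Before havoc tot: forall tot_1. ((4*d = 5 -> d + 6*y >= -6) and (2*tot_1 > x + z - 14 or 7*d + 6*y <= -11))
Before z := y: forall tot_1. ((4*d = 5 -> d + 6*y >= -6) and (2*tot_1 > x + y - 14 or 7*d + 6*y <= -11))
Then branch requires forall y_1. (forall tot_1. ((4*d = 5 -> d + 6*y_1 >= -6) and (2*tot_1 > x + y_1 - 14 or 7*d + 6*y_1 <= -11))); else branch requires forall tot_1. ((4*d = 5 -> d + 6*y >= -6) and (2*tot_1 > x + y - 14 or 7*d + 6*y <= -11)).
Before the if: ((2*x = tot - 1 <-> tot = 2) -> (forall y_1. (forall tot_1. ((4*d = 5 -> d + 6*y_1 >= -6) and (2*tot_1 > x + y_1 - 14 or 7*d + 6*y_1 <= -11))))) and ((not (2*x = tot - 1 <-> tot = 2)) -> (forall tot_1. ((4*d = 5 -> d + 6*y >= -6) and (2*tot_1 > x + y - 14 or 7*d + 6*y <= -11))))
Answer: WP = ((2*x = tot - 1 <-> tot = 2) -> (forall y_1. (forall tot_1. ((4*d = 5 -> d + 6*y_1 >= -6) and (2*tot_1 > x + y_1 - 14 or 7*d + 6*y_1 <= -11))))) and ((not (2*x = tot - 1 <-> tot = 2)) -> (forall tot_1. ((4*d = 5 -> d + 6*y >= -6) and (2*tot_1 > x + y - 14 or 7*d + 6*y <= -11))))


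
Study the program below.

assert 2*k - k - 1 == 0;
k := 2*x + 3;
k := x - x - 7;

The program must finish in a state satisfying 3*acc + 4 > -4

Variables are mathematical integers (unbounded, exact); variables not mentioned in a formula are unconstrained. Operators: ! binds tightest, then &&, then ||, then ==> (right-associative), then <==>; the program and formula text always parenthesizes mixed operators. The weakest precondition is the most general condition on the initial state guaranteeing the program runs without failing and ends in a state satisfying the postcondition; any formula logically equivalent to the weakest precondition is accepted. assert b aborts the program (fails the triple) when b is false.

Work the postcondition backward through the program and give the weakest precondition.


Working backward. After the program, the postcondition 3*acc + 4 > -4 must hold; in canonical form it is 3*acc > -8.
Before k := x - x - 7: 3*acc > -8
Before k := 2*x + 3: 3*acc > -8
Before assert 2*k - k - 1 == 0: k == 1 && 3*acc > -8
Answer: WP = k == 1 && 3*acc > -8


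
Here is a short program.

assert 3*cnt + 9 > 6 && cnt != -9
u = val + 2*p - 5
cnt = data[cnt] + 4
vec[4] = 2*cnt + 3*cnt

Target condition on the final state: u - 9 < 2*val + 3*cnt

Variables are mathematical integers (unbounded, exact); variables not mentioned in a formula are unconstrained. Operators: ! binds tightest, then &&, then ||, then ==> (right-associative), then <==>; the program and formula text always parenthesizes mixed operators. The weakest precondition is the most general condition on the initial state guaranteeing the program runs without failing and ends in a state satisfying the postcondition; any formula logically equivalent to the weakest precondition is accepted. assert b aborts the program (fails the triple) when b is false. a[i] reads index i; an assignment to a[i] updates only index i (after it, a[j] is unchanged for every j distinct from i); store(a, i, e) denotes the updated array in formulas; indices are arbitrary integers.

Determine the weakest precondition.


Working backward. After the program, the postcondition u - 9 < 2*val + 3*cnt must hold; in canonical form it is u < 3*cnt + 2*val + 9.
Before vec[4] := 2*cnt + 3*cnt: u < 3*cnt + 2*val + 9
Before cnt := data[cnt] + 4: u < 3*data[cnt] + 2*val + 21
Before u := val + 2*p - 5: 2*p < 3*data[cnt] + val + 26
Before assert 3*cnt + 9 > 6 && cnt != -9: 3*cnt > -3 && cnt != -9 && 2*p < 3*data[cnt] + val + 26
Answer: WP = 3*cnt > -3 && cnt != -9 && 2*p < 3*data[cnt] + val + 26


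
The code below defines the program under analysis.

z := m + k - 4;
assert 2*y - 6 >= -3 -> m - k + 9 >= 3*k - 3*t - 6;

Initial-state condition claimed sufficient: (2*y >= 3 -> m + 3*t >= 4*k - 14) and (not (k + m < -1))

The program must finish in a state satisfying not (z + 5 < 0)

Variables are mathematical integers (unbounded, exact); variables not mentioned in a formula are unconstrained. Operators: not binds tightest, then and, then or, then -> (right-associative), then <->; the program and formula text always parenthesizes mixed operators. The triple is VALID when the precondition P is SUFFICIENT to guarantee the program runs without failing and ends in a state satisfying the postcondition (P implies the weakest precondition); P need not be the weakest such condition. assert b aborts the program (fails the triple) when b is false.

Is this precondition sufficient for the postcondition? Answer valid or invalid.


Working backward. After the program, the postcondition not (z + 5 < 0) must hold; in canonical form it is not (z < -5).
Before assert 2*y - 6 >= -3 -> m - k + 9 >= 3*k - 3*t - 6: (2*y >= 3 -> m + 3*t >= 4*k - 15) and (not (z < -5))
Before z := m + k - 4: (2*y >= 3 -> m + 3*t >= 4*k - 15) and (not (k + m < -1))
The weakest precondition is (2*y >= 3 -> m + 3*t >= 4*k - 15) and (not (k + m < -1)).
Check whether (2*y >= 3 -> m + 3*t >= 4*k - 14) and (not (k + m < -1)) implies it.
Every state satisfying the precondition satisfies the weakest precondition: the implication holds.
Answer: valid


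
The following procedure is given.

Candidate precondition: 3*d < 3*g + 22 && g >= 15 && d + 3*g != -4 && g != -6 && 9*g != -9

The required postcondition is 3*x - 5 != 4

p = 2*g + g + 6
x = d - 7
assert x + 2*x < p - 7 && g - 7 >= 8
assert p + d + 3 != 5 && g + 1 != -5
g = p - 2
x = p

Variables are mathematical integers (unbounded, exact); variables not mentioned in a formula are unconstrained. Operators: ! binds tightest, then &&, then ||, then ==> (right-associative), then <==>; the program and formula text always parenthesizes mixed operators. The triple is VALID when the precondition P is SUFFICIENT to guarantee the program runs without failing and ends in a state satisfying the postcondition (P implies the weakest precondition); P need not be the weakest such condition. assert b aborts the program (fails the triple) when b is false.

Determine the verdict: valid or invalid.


Working backward. After the program, the postcondition 3*x - 5 != 4 must hold; in canonical form it is 3*x != 9.
Before x := p: 3*p != 9
Before g := p - 2: 3*p != 9
Before assert p + d + 3 != 5 && g + 1 != -5: d + p != 2 && g != -6 && 3*p != 9
Before assert x + 2*x < p - 7 && g - 7 >= 8: 3*x < p - 7 && g >= 15 && d + p != 2 && g != -6 && 3*p != 9
Before x := d - 7: 3*d < p + 14 && g >= 15 && d + p != 2 && g != -6 && 3*p != 9
Before p := 2*g + g + 6: 3*d < 3*g + 20 && g >= 15 && d + 3*g != -4 && g != -6 && 9*g != -9
The weakest precondition is 3*d < 3*g + 20 && g >= 15 && d + 3*g != -4 && g != -6 && 9*g != -9.
Check whether 3*d < 3*g + 22 && g >= 15 && d + 3*g != -4 && g != -6 && 9*g != -9 implies it.
Countermodel: at the initial state d = 22, g = 15, the precondition holds but the weakest precondition fails.
Answer: invalid


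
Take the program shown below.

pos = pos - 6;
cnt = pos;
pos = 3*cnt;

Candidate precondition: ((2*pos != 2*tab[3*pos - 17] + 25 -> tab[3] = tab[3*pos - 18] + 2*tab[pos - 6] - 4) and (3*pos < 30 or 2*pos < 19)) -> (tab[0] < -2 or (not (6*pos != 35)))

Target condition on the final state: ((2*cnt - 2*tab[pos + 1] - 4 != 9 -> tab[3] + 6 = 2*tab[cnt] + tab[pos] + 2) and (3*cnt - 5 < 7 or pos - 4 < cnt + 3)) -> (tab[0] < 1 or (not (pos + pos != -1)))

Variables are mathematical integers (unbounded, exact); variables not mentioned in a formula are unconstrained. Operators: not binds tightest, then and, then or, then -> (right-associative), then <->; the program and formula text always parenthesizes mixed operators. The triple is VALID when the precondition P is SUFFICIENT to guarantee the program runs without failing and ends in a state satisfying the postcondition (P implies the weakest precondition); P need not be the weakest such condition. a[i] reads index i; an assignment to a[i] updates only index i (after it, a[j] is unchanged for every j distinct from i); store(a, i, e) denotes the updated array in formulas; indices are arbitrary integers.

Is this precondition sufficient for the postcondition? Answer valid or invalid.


Working backward. After the program, the postcondition ((2*cnt - 2*tab[pos + 1] - 4 != 9 -> tab[3] + 6 = 2*tab[cnt] + tab[pos] + 2) and (3*cnt - 5 < 7 or pos - 4 < cnt + 3)) -> (tab[0] < 1 or (not (pos + pos != -1))) must hold; in canonical form it is ((2*cnt != 2*tab[pos + 1] + 13 -> tab[3] = 2*tab[cnt] + tab[pos] - 4) and (3*cnt < 12 or pos < cnt + 7)) -> (tab[0] < 1 or (not (2*pos != -1))).
Before pos := 3*cnt: ((2*cnt != 2*tab[3*cnt + 1] + 13 -> tab[3] = tab[3*cnt] + 2*tab[cnt] - 4) and (3*cnt < 12 or 2*cnt < 7)) -> (tab[0] < 1 or (not (6*cnt != -1)))
Before cnt := pos: ((2*pos != 2*tab[3*pos + 1] + 13 -> tab[3] = tab[3*pos] + 2*tab[pos] - 4) and (3*pos < 12 or 2*pos < 7)) -> (tab[0] < 1 or (not (6*pos != -1)))
Before pos := pos - 6: ((2*pos != 2*tab[3*pos - 17] + 25 -> tab[3] = tab[3*pos - 18] + 2*tab[pos - 6] - 4) and (3*pos < 30 or 2*pos < 19)) -> (tab[0] < 1 or (not (6*pos != 35)))
The weakest precondition is ((2*pos != 2*tab[3*pos - 17] + 25 -> tab[3] = tab[3*pos - 18] + 2*tab[pos - 6] - 4) and (3*pos < 30 or 2*pos < 19)) -> (tab[0] < 1 or (not (6*pos != 35))).
Check whether ((2*pos != 2*tab[3*pos - 17] + 25 -> tab[3] = tab[3*pos - 18] + 2*tab[pos - 6] - 4) and (3*pos < 30 or 2*pos < 19)) -> (tab[0] < -2 or (not (6*pos != 35))) implies it.
Every state satisfying the precondition satisfies the weakest precondition: the implication holds.
Answer: valid


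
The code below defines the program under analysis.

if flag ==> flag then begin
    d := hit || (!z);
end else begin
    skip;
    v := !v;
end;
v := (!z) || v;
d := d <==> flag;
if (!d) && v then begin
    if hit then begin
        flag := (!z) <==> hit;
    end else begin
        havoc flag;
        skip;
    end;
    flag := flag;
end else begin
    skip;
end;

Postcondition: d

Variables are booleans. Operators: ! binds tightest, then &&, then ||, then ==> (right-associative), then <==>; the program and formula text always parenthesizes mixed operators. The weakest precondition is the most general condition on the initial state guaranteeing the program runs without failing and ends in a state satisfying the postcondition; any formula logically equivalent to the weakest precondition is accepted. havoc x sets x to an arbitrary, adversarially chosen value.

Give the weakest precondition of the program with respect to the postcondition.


Working backward. After the program, d must hold.
Then branch requires (hit ==> d) && ((!hit) ==> d); else branch requires d.
Before the if: (((!d) && v) ==> ((hit ==> d) && ((!hit) ==> d))) && ((!((!d) && v)) ==> d)
Before d := d <==> flag: (((!(d <==> flag)) && v) ==> ((hit ==> (d <==> flag)) && ((!hit) ==> (d <==> flag)))) && ((!((!(d <==> flag)) && v)) ==> (d <==> flag))
Before v := (!z) || v: (((!(d <==> flag)) && ((!z) || v)) ==> ((hit ==> (d <==> flag)) && ((!hit) ==> (d <==> flag)))) && ((!((!(d <==> flag)) && ((!z) || v))) ==> (d <==> flag))
Then branch requires (((!((hit || (!z)) <==> flag)) && ((!z) || v)) ==> ((hit ==> ((hit || (!z)) <==> flag)) && ((!hit) ==> ((hit || (!z)) <==> flag)))) && ((!((!((hit || (!z)) <==> flag)) && ((!z) || v))) ==> ((hit || (!z)) <==> flag)); else branch requires (((!(d <==> flag)) && ((!z) || (!v))) ==> ((hit ==> (d <==> flag)) && ((!hit) ==> (d <==> flag)))) && ((!((!(d <==> flag)) && ((!z) || (!v)))) ==> (d <==> flag)).
Before the if: (((!((hit || (!z)) <==> flag)) && ((!z) || v)) ==> ((hit ==> ((hit || (!z)) <==> flag)) && ((!hit) ==> ((hit || (!z)) <==> flag)))) && ((!((!((hit || (!z)) <==> flag)) && ((!z) || v))) ==> ((hit || (!z)) <==> flag))
Answer: WP = (((!((hit || (!z)) <==> flag)) && ((!z) || v)) ==> ((hit ==> ((hit || (!z)) <==> flag)) && ((!hit) ==> ((hit || (!z)) <==> flag)))) && ((!((!((hit || (!z)) <==> flag)) && ((!z) || v))) ==> ((hit || (!z)) <==> flag))


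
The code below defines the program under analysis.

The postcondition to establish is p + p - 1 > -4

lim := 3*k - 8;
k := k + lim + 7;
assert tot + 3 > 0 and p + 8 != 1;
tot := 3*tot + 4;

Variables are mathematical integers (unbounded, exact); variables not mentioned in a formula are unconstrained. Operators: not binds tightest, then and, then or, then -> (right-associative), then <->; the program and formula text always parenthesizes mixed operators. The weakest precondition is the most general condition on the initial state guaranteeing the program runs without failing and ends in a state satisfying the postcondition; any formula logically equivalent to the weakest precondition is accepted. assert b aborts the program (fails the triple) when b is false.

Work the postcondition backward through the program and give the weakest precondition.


Working backward. After the program, the postcondition p + p - 1 > -4 must hold; in canonical form it is 2*p > -3.
Before tot := 3*tot + 4: 2*p > -3
Before assert tot + 3 > 0 and p + 8 != 1: tot > -3 and p != -7 and 2*p > -3
Before k := k + lim + 7: tot > -3 and p != -7 and 2*p > -3
Before lim := 3*k - 8: tot > -3 and p != -7 and 2*p > -3
Answer: WP = tot > -3 and p != -7 and 2*p > -3


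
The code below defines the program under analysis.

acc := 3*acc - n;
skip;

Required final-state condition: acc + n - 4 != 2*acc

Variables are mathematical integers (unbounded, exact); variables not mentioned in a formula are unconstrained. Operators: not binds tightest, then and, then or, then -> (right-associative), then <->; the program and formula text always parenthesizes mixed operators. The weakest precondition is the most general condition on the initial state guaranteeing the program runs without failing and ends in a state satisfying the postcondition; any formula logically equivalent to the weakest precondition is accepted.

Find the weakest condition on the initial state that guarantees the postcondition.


Working backward. After the program, the postcondition acc + n - 4 != 2*acc must hold; in canonical form it is n != acc + 4.
Before skip: n != acc + 4
Before acc := 3*acc - n: 2*n != 3*acc + 4
Answer: WP = 2*n != 3*acc + 4


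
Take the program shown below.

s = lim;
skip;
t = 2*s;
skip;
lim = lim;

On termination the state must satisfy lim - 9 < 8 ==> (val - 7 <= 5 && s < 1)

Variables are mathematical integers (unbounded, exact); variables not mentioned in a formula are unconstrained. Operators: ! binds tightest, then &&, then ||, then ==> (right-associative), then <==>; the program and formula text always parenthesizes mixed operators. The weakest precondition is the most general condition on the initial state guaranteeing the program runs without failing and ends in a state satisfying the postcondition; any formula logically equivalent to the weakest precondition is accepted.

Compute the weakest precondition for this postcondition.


Working backward. After the program, the postcondition lim - 9 < 8 ==> (val - 7 <= 5 && s < 1) must hold; in canonical form it is lim < 17 ==> (val <= 12 && s < 1).
Before lim := lim: lim < 17 ==> (val <= 12 && s < 1)
Before skip: lim < 17 ==> (val <= 12 && s < 1)
Before t := 2*s: lim < 17 ==> (val <= 12 && s < 1)
Before skip: lim < 17 ==> (val <= 12 && s < 1)
Before s := lim: lim < 17 ==> (val <= 12 && lim < 1)
Answer: WP = lim < 17 ==> (val <= 12 && lim < 1)


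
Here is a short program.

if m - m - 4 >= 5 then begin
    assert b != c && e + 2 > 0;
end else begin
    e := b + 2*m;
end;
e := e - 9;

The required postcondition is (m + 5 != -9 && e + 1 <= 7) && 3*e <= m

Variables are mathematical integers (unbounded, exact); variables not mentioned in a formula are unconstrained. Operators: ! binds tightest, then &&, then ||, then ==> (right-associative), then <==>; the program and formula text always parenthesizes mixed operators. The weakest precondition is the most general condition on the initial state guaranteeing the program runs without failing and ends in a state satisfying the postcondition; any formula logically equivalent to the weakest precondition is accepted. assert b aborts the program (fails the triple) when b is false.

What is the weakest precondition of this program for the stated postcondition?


Working backward. After the program, the postcondition (m + 5 != -9 && e + 1 <= 7) && 3*e <= m must hold; in canonical form it is m != -14 && e <= 6 && 3*e <= m.
Before e := e - 9: m != -14 && e <= 15 && 3*e <= m + 27
Then branch requires b != c && e > -2 && m != -14 && e <= 15 && 3*e <= m + 27; else branch requires m != -14 && b + 2*m <= 15 && 3*b + 5*m <= 27.
Before the if: m != -14 && b + 2*m <= 15 && 3*b + 5*m <= 27
Answer: WP = m != -14 && b + 2*m <= 15 && 3*b + 5*m <= 27


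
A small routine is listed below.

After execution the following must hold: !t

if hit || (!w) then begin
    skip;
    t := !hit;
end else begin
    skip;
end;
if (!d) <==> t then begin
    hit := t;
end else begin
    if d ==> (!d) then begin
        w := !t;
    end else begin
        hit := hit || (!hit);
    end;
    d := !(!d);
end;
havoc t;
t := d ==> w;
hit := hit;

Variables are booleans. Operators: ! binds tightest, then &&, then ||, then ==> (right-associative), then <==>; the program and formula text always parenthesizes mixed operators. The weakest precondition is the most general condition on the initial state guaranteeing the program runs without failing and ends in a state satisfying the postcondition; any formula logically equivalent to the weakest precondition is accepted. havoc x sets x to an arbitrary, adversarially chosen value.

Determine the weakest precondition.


Working backward. After the program, !t must hold.
Before hit := hit: !t
Before t := d ==> w: !(d ==> w)
Before havoc t: !(d ==> w)
Then branch requires !(d ==> w); else branch requires ((d ==> (!d)) ==> (!(d ==> (!t)))) && ((!(d ==> (!d))) ==> (!(d ==> w))).
Before the if: (((!d) <==> t) ==> (!(d ==> w))) && ((!((!d) <==> t)) ==> (((d ==> (!d)) ==> (!(d ==> (!t)))) && ((!(d ==> (!d))) ==> (!(d ==> w)))))
Then branch requires (((!d) <==> (!hit)) ==> (!(d ==> w))) && ((!((!d) <==> (!hit))) ==> (((d ==> (!d)) ==> (!(d ==> hit))) && ((!(d ==> (!d))) ==> (!(d ==> w))))); else branch requires (((!d) <==> t) ==> (!(d ==> w))) && ((!((!d) <==> t)) ==> (((d ==> (!d)) ==> (!(d ==> (!t)))) && ((!(d ==> (!d))) ==> (!(d ==> w))))).
Before the if: ((hit || (!w)) ==> ((((!d) <==> (!hit)) ==> (!(d ==> w))) && ((!((!d) <==> (!hit))) ==> (((d ==> (!d)) ==> (!(d ==> hit))) && ((!(d ==> (!d))) ==> (!(d ==> w))))))) && ((!(hit || (!w))) ==> ((((!d) <==> t) ==> (!(d ==> w))) && ((!((!d) <==> t)) ==> (((d ==> (!d)) ==> (!(d ==> (!t)))) && ((!(d ==> (!d))) ==> (!(d ==> w)))))))
Answer: WP = ((hit || (!w)) ==> ((((!d) <==> (!hit)) ==> (!(d ==> w))) && ((!((!d) <==> (!hit))) ==> (((d ==> (!d)) ==> (!(d ==> hit))) && ((!(d ==> (!d))) ==> (!(d ==> w))))))) && ((!(hit || (!w))) ==> ((((!d) <==> t) ==> (!(d ==> w))) && ((!((!d) <==> t)) ==> (((d ==> (!d)) ==> (!(d ==> (!t)))) && ((!(d ==> (!d))) ==> (!(d ==> w)))))))


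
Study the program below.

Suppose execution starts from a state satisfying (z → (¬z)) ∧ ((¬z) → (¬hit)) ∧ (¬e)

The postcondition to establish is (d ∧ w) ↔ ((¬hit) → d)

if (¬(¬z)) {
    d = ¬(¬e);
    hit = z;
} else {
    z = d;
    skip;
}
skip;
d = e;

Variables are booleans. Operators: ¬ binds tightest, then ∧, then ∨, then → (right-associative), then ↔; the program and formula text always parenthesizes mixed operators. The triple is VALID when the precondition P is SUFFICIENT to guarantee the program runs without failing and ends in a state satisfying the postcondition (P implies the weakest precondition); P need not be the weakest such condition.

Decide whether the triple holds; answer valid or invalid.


Working backward. After the program, (d ∧ w) ↔ ((¬hit) → d) must hold.
Before d := e: (e ∧ w) ↔ ((¬hit) → e)
Before skip: (e ∧ w) ↔ ((¬hit) → e)
Then branch requires (e ∧ w) ↔ ((¬z) → e); else branch requires (e ∧ w) ↔ ((¬hit) → e).
Before the if: (z → ((e ∧ w) ↔ ((¬z) → e))) ∧ ((¬z) → ((e ∧ w) ↔ ((¬hit) → e)))
The weakest precondition is (z → ((e ∧ w) ↔ ((¬z) → e))) ∧ ((¬z) → ((e ∧ w) ↔ ((¬hit) → e))).
Check whether (z → (¬z)) ∧ ((¬z) → (¬hit)) ∧ (¬e) implies it.
Every state satisfying the precondition satisfies the weakest precondition: the implication holds.
Answer: valid


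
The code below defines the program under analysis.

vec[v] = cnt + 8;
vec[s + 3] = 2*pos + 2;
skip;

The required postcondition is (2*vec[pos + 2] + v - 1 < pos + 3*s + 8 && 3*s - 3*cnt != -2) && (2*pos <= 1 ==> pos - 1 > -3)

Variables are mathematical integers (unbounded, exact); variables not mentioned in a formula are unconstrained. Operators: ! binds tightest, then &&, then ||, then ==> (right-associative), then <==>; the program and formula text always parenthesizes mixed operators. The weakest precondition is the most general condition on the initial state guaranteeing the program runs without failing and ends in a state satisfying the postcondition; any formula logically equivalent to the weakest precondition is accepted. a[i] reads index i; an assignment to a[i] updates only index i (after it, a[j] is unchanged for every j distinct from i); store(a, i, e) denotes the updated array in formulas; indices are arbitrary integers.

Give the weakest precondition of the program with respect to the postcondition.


Working backward. After the program, the postcondition (2*vec[pos + 2] + v - 1 < pos + 3*s + 8 && 3*s - 3*cnt != -2) && (2*pos <= 1 ==> pos - 1 > -3) must hold; in canonical form it is 2*vec[pos + 2] + v < pos + 3*s + 9 && 3*s != 3*cnt - 2 && (2*pos <= 1 ==> pos > -2).
Before skip: 2*vec[pos + 2] + v < pos + 3*s + 9 && 3*s != 3*cnt - 2 && (2*pos <= 1 ==> pos > -2)
Before vec[s + 3] := 2*pos + 2: 2*store(vec, s + 3, 2*pos + 2)[pos + 2] + v < pos + 3*s + 9 && 3*s != 3*cnt - 2 && (2*pos <= 1 ==> pos > -2)
Before vec[v] := cnt + 8: 2*store(store(vec, v, cnt + 8), s + 3, 2*pos + 2)[pos + 2] + v < pos + 3*s + 9 && 3*s != 3*cnt - 2 && (2*pos <= 1 ==> pos > -2)
Answer: WP = 2*store(store(vec, v, cnt + 8), s + 3, 2*pos + 2)[pos + 2] + v < pos + 3*s + 9 && 3*s != 3*cnt - 2 && (2*pos <= 1 ==> pos > -2)


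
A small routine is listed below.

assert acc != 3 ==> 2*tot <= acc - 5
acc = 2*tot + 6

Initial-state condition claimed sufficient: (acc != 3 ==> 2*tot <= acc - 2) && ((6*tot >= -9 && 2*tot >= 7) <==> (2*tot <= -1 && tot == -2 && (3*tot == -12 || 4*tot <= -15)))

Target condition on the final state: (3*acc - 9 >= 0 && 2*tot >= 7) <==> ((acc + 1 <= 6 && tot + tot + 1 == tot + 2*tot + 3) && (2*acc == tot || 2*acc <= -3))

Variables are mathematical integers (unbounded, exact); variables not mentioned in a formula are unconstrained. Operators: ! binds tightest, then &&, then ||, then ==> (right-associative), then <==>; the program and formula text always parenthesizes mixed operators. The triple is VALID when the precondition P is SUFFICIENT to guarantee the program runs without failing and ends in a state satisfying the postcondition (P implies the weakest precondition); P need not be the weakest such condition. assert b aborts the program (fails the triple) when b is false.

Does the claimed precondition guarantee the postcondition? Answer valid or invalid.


Working backward. After the program, the postcondition (3*acc - 9 >= 0 && 2*tot >= 7) <==> ((acc + 1 <= 6 && tot + tot + 1 == tot + 2*tot + 3) && (2*acc == tot || 2*acc <= -3)) must hold; in canonical form it is (3*acc >= 9 && 2*tot >= 7) <==> (acc <= 5 && tot == -2 && (2*acc == tot || 2*acc <= -3)).
Before acc := 2*tot + 6: (6*tot >= -9 && 2*tot >= 7) <==> (2*tot <= -1 && tot == -2 && (3*tot == -12 || 4*tot <= -15))
Before assert acc != 3 ==> 2*tot <= acc - 5: (acc != 3 ==> 2*tot <= acc - 5) && ((6*tot >= -9 && 2*tot >= 7) <==> (2*tot <= -1 && tot == -2 && (3*tot == -12 || 4*tot <= -15)))
The weakest precondition is (acc != 3 ==> 2*tot <= acc - 5) && ((6*tot >= -9 && 2*tot >= 7) <==> (2*tot <= -1 && tot == -2 && (3*tot == -12 || 4*tot <= -15))).
Check whether (acc != 3 ==> 2*tot <= acc - 2) && ((6*tot >= -9 && 2*tot >= 7) <==> (2*tot <= -1 && tot == -2 && (3*tot == -12 || 4*tot <= -15))) implies it.
Countermodel: at the initial state acc = -2, tot = -2, the precondition holds but the weakest precondition fails.
Answer: invalid


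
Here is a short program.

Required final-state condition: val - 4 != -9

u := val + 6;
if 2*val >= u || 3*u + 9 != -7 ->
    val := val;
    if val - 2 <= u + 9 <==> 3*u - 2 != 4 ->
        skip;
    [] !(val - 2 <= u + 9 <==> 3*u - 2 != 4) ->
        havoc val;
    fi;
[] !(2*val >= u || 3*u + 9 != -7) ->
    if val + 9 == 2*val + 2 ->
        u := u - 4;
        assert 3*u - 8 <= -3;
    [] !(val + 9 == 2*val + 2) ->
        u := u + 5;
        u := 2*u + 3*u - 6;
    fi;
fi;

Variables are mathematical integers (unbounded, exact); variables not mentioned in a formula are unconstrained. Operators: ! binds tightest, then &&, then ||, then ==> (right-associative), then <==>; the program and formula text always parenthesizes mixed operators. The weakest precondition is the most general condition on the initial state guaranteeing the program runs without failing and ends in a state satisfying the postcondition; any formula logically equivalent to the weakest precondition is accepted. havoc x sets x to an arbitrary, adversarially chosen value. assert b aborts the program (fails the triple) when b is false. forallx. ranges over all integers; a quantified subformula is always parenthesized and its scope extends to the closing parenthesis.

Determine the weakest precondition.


Working backward. After the program, the postcondition val - 4 != -9 must hold; in canonical form it is val != -5.
Then branch requires ((val <= u + 11 <==> 3*u != 6) ==> val != -5) && ((!(val <= u + 11 <==> 3*u != 6)) ==> (forall val_1. val_1 != -5)); else branch requires (val == 7 ==> (3*u <= 17 && val != -5)) && ((!(val == 7)) ==> val != -5).
Before the if: ((2*val >= u || 3*u != -16) ==> (((val <= u + 11 <==> 3*u != 6) ==> val != -5) && ((!(val <= u + 11 <==> 3*u != 6)) ==> (forall val_1. val_1 != -5)))) && ((!(2*val >= u || 3*u != -16)) ==> ((val == 7 ==> (3*u <= 17 && val != -5)) && ((!(val == 7)) ==> val != -5)))
Before u := val + 6: ((val >= 6 || 3*val != -34) ==> ((3*val != -12 ==> val != -5) && ((!(3*val != -12)) ==> (forall val_1. val_1 != -5)))) && ((!(val >= 6 || 3*val != -34)) ==> ((val == 7 ==> (3*val <= -1 && val != -5)) && ((!(val == 7)) ==> val != -5)))
Answer: WP = ((val >= 6 || 3*val != -34) ==> ((3*val != -12 ==> val != -5) && ((!(3*val != -12)) ==> (forall val_1. val_1 != -5)))) && ((!(val >= 6 || 3*val != -34)) ==> ((val == 7 ==> (3*val <= -1 && val != -5)) && ((!(val == 7)) ==> val != -5)))


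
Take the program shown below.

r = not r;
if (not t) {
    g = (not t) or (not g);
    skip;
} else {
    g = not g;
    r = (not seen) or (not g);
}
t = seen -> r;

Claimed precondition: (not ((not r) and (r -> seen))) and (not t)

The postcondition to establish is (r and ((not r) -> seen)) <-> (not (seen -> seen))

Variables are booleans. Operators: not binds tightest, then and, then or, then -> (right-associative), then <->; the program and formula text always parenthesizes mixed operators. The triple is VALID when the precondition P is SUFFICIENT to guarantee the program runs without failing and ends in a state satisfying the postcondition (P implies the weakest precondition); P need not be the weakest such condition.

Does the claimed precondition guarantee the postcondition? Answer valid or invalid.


Working backward. After the program, the postcondition (r and ((not r) -> seen)) <-> (not (seen -> seen)) must hold; in canonical form it is not (r and ((not r) -> seen)).
Before t := seen -> r: not (r and ((not r) -> seen))
Then branch requires not (r and ((not r) -> seen)); else branch requires not (((not seen) or g) and ((not ((not seen) or g)) -> seen)).
Before the if: ((not t) -> (not (r and ((not r) -> seen)))) and (t -> (not (((not seen) or g) and ((not ((not seen) or g)) -> seen))))
Before r := not r: ((not t) -> (not ((not r) and (r -> seen)))) and (t -> (not (((not seen) or g) and ((not ((not seen) or g)) -> seen))))
The weakest precondition is ((not t) -> (not ((not r) and (r -> seen)))) and (t -> (not (((not seen) or g) and ((not ((not seen) or g)) -> seen)))).
Check whether (not ((not r) and (r -> seen))) and (not t) implies it.
Every state satisfying the precondition satisfies the weakest precondition: the implication holds.
Answer: valid


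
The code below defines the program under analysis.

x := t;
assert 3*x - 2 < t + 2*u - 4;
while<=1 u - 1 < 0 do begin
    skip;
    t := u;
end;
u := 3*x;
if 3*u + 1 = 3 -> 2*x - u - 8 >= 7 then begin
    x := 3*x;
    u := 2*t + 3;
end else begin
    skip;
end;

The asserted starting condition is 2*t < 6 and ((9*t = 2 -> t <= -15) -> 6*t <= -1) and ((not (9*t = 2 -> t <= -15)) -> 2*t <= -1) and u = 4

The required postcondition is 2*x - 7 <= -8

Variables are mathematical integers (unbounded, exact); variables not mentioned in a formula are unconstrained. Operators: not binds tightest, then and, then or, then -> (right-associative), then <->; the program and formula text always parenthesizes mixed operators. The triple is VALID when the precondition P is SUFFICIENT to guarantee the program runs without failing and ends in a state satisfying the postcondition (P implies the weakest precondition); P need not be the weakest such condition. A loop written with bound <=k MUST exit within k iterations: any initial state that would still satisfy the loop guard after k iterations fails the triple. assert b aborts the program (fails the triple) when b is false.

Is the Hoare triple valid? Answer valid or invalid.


Working backward. After the program, the postcondition 2*x - 7 <= -8 must hold; in canonical form it is 2*x <= -1.
Then branch requires 6*x <= -1; else branch requires 2*x <= -1.
Before the if: ((3*u = 2 -> 2*x >= u + 15) -> 6*x <= -1) and ((not (3*u = 2 -> 2*x >= u + 15)) -> 2*x <= -1)
Before u := 3*x: ((9*x = 2 -> x <= -15) -> 6*x <= -1) and ((not (9*x = 2 -> x <= -15)) -> 2*x <= -1)
Before the loop (bound <=1), unroll the exhaustion recursion (WP_0 = exit-now case; WP_j = one more guarded iteration, up to j = 1):
  WP_0: (not (u < 1)) and ((9*x = 2 -> x <= -15) -> 6*x <= -1) and ((not (9*x = 2 -> x <= -15)) -> 2*x <= -1)
  WP_1: (u < 1 -> ((not (u < 1)) and ((9*x = 2 -> x <= -15) -> 6*x <= -1) and ((not (9*x = 2 -> x <= -15)) -> 2*x <= -1))) and ((not (u < 1)) -> (((9*x = 2 -> x <= -15) -> 6*x <= -1) and ((not (9*x = 2 -> x <= -15)) -> 2*x <= -1)))
So before the loop: (u < 1 -> ((not (u < 1)) and ((9*x = 2 -> x <= -15) -> 6*x <= -1) and ((not (9*x = 2 -> x <= -15)) -> 2*x <= -1))) and ((not (u < 1)) -> (((9*x = 2 -> x <= -15) -> 6*x <= -1) and ((not (9*x = 2 -> x <= -15)) -> 2*x <= -1)))
Before assert 3*x - 2 < t + 2*u - 4: 3*x < t + 2*u - 2 and (u < 1 -> ((not (u < 1)) and ((9*x = 2 -> x <= -15) -> 6*x <= -1) and ((not (9*x = 2 -> x <= -15)) -> 2*x <= -1))) and ((not (u < 1)) -> (((9*x = 2 -> x <= -15) -> 6*x <= -1) and ((not (9*x = 2 -> x <= -15)) -> 2*x <= -1)))
Before x := t: 2*t < 2*u - 2 and (u < 1 -> ((not (u < 1)) and ((9*t = 2 -> t <= -15) -> 6*t <= -1) and ((not (9*t = 2 -> t <= -15)) -> 2*t <= -1))) and ((not (u < 1)) -> (((9*t = 2 -> t <= -15) -> 6*t <= -1) and ((not (9*t = 2 -> t <= -15)) -> 2*t <= -1)))
The weakest precondition is 2*t < 2*u - 2 and (u < 1 -> ((not (u < 1)) and ((9*t = 2 -> t <= -15) -> 6*t <= -1) and ((not (9*t = 2 -> t <= -15)) -> 2*t <= -1))) and ((not (u < 1)) -> (((9*t = 2 -> t <= -15) -> 6*t <= -1) and ((not (9*t = 2 -> t <= -15)) -> 2*t <= -1))).
Check whether 2*t < 6 and ((9*t = 2 -> t <= -15) -> 6*t <= -1) and ((not (9*t = 2 -> t <= -15)) -> 2*t <= -1) and u = 4 implies it.
Every state satisfying the precondition satisfies the weakest precondition: the implication holds.
Answer: valid


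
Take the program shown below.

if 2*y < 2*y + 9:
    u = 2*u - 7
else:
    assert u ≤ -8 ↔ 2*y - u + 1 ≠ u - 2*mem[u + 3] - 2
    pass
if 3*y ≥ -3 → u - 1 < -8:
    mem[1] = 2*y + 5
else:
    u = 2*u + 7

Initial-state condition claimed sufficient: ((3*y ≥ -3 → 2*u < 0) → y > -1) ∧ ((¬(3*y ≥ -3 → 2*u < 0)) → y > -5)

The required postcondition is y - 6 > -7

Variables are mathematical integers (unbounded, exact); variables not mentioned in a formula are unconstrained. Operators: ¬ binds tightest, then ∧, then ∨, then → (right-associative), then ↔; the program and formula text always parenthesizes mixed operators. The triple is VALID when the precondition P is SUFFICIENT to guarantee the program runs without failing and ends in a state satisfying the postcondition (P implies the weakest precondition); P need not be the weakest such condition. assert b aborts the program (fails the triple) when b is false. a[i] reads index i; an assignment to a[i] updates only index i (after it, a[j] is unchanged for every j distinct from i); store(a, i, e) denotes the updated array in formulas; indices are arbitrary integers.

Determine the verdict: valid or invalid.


Working backward. After the program, the postcondition y - 6 > -7 must hold; in canonical form it is y > -1.
Then branch requires y > -1; else branch requires y > -1.
Before the if: ((3*y ≥ -3 → u < -7) → y > -1) ∧ ((¬(3*y ≥ -3 → u < -7)) → y > -1)
Then branch requires ((3*y ≥ -3 → 2*u < 0) → y > -1) ∧ ((¬(3*y ≥ -3 → 2*u < 0)) → y > -1); else branch requires (u ≤ -8 ↔ 2*mem[u + 3] + 2*y ≠ 2*u - 3) ∧ ((3*y ≥ -3 → u < -7) → y > -1) ∧ ((¬(3*y ≥ -3 → u < -7)) → y > -1).
Before the if: ((3*y ≥ -3 → 2*u < 0) → y > -1) ∧ ((¬(3*y ≥ -3 → 2*u < 0)) → y > -1)
The weakest precondition is ((3*y ≥ -3 → 2*u < 0) → y > -1) ∧ ((¬(3*y ≥ -3 → 2*u < 0)) → y > -1).
Check whether ((3*y ≥ -3 → 2*u < 0) → y > -1) ∧ ((¬(3*y ≥ -3 → 2*u < 0)) → y > -5) implies it.
Countermodel: at the initial state u = 0, y = -1, the precondition holds but the weakest precondition fails.
Answer: invalid


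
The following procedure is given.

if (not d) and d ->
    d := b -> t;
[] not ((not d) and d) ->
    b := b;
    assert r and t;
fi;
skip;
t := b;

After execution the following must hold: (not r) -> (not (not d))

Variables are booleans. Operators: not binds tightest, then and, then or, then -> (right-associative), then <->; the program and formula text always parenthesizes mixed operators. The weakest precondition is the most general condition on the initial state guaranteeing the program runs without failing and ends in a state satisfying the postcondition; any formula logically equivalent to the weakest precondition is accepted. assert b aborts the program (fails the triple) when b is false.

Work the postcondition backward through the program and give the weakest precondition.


Working backward. After the program, the postcondition (not r) -> (not (not d)) must hold; in canonical form it is (not r) -> d.
Before t := b: (not r) -> d
Before skip: (not r) -> d
Then branch requires (not r) -> (b -> t); else branch requires r and t and ((not r) -> d).
Before the if: r and t and ((not r) -> d)
Answer: WP = r and t and ((not r) -> d)


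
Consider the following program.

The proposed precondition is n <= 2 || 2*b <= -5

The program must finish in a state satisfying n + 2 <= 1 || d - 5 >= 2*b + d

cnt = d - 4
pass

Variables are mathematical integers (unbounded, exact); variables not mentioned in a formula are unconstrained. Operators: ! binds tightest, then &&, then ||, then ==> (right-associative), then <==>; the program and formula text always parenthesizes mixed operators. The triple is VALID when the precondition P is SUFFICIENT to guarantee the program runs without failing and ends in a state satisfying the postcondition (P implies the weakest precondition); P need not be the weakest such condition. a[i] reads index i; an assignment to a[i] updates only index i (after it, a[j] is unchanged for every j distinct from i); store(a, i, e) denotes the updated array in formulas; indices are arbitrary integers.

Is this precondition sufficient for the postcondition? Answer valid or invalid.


Working backward. After the program, the postcondition n + 2 <= 1 || d - 5 >= 2*b + d must hold; in canonical form it is n <= -1 || 2*b <= -5.
Before skip: n <= -1 || 2*b <= -5
Before cnt := d - 4: n <= -1 || 2*b <= -5
The weakest precondition is n <= -1 || 2*b <= -5.
Check whether n <= 2 || 2*b <= -5 implies it.
Countermodel: at the initial state b = -2, n = 0, the precondition holds but the weakest precondition fails.
Answer: invalid


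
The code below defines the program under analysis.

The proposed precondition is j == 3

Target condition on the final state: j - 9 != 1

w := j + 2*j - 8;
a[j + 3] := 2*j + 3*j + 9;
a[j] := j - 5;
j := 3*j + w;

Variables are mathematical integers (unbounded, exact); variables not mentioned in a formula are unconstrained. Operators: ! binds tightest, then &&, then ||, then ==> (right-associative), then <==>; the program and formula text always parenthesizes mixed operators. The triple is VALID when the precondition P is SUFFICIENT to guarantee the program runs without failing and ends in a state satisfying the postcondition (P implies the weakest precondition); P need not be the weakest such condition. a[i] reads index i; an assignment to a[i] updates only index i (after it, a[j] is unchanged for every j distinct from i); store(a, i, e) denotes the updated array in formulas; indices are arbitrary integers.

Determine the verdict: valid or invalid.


Working backward. After the program, the postcondition j - 9 != 1 must hold; in canonical form it is j != 10.
Before j := 3*j + w: 3*j + w != 10
Before a[j] := j - 5: 3*j + w != 10
Before a[j + 3] := 2*j + 3*j + 9: 3*j + w != 10
Before w := j + 2*j - 8: 6*j != 18
The weakest precondition is 6*j != 18.
Check whether j == 3 implies it.
Countermodel: at the initial state j = 3, the precondition holds but the weakest precondition fails.
Answer: invalid
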